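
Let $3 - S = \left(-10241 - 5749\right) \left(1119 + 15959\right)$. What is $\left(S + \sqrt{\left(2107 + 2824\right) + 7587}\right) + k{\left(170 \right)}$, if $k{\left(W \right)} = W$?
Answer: $273077393 + \sqrt{12518} \approx 2.7308 \cdot 10^{8}$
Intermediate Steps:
$S = 273077223$ ($S = 3 - \left(-10241 - 5749\right) \left(1119 + 15959\right) = 3 - \left(-15990\right) 17078 = 3 - -273077220 = 3 + 273077220 = 273077223$)
$\left(S + \sqrt{\left(2107 + 2824\right) + 7587}\right) + k{\left(170 \right)} = \left(273077223 + \sqrt{\left(2107 + 2824\right) + 7587}\right) + 170 = \left(273077223 + \sqrt{4931 + 7587}\right) + 170 = \left(273077223 + \sqrt{12518}\right) + 170 = 273077393 + \sqrt{12518}$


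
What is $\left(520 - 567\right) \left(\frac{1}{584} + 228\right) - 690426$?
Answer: $- \frac{409466975}{584} \approx -7.0114 \cdot 10^{5}$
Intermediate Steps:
$\left(520 - 567\right) \left(\frac{1}{584} + 228\right) - 690426 = - 47 \left(\frac{1}{584} + 228\right) - 690426 = \left(-47\right) \frac{133153}{584} - 690426 = - \frac{6258191}{584} - 690426 = - \frac{409466975}{584}$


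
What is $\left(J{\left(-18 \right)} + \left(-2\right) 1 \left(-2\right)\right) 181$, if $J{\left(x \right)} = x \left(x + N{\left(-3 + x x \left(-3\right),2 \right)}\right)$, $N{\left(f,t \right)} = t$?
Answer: $52852$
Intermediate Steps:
$J{\left(x \right)} = x \left(2 + x\right)$ ($J{\left(x \right)} = x \left(x + 2\right) = x \left(2 + x\right)$)
$\left(J{\left(-18 \right)} + \left(-2\right) 1 \left(-2\right)\right) 181 = \left(- 18 \left(2 - 18\right) + \left(-2\right) 1 \left(-2\right)\right) 181 = \left(\left(-18\right) \left(-16\right) - -4\right) 181 = \left(288 + 4\right) 181 = 292 \cdot 181 = 52852$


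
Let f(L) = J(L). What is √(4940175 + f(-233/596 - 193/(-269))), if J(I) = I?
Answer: √31745301084233131/80162 ≈ 2222.7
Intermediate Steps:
f(L) = L
√(4940175 + f(-233/596 - 193/(-269))) = √(4940175 + (-233/596 - 193/(-269))) = √(4940175 + (-233*1/596 - 193*(-1/269))) = √(4940175 + (-233/596 + 193/269)) = √(4940175 + 52351/160324) = √(792028669051/160324) = √31745301084233131/80162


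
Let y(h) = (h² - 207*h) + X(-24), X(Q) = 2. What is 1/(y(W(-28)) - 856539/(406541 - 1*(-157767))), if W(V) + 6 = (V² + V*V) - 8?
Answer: 564308/1181231221381 ≈ 4.7773e-7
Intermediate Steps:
W(V) = -14 + 2*V² (W(V) = -6 + ((V² + V*V) - 8) = -6 + ((V² + V²) - 8) = -6 + (2*V² - 8) = -6 + (-8 + 2*V²) = -14 + 2*V²)
y(h) = 2 + h² - 207*h (y(h) = (h² - 207*h) + 2 = 2 + h² - 207*h)
1/(y(W(-28)) - 856539/(406541 - 1*(-157767))) = 1/((2 + (-14 + 2*(-28)²)² - 207*(-14 + 2*(-28)²)) - 856539/(406541 - 1*(-157767))) = 1/((2 + (-14 + 2*784)² - 207*(-14 + 2*784)) - 856539/(406541 + 157767)) = 1/((2 + (-14 + 1568)² - 207*(-14 + 1568)) - 856539/564308) = 1/((2 + 1554² - 207*1554) - 856539*1/564308) = 1/((2 + 2414916 - 321678) - 856539/564308) = 1/(2093240 - 856539/564308) = 1/(1181231221381/564308) = 564308/1181231221381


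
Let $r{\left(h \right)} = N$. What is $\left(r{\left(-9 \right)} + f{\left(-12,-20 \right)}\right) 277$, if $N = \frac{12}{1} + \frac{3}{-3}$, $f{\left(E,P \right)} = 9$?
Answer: $5540$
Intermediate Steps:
$N = 11$ ($N = 12 \cdot 1 + 3 \left(- \frac{1}{3}\right) = 12 - 1 = 11$)
$r{\left(h \right)} = 11$
$\left(r{\left(-9 \right)} + f{\left(-12,-20 \right)}\right) 277 = \left(11 + 9\right) 277 = 20 \cdot 277 = 5540$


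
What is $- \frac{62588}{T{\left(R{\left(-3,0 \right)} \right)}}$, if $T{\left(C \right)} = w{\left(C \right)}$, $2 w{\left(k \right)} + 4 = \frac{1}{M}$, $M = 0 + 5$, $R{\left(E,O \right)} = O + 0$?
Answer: $\frac{625880}{19} \approx 32941.0$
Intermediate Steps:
$R{\left(E,O \right)} = O$
$M = 5$
$w{\left(k \right)} = - \frac{19}{10}$ ($w{\left(k \right)} = -2 + \frac{1}{2 \cdot 5} = -2 + \frac{1}{2} \cdot \frac{1}{5} = -2 + \frac{1}{10} = - \frac{19}{10}$)
$T{\left(C \right)} = - \frac{19}{10}$
$- \frac{62588}{T{\left(R{\left(-3,0 \right)} \right)}} = - \frac{62588}{- \frac{19}{10}} = \left(-62588\right) \left(- \frac{10}{19}\right) = \frac{625880}{19}$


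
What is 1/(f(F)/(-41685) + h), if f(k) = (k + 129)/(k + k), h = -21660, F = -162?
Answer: -4501980/97512886811 ≈ -4.6168e-5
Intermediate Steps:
f(k) = (129 + k)/(2*k) (f(k) = (129 + k)/((2*k)) = (129 + k)*(1/(2*k)) = (129 + k)/(2*k))
1/(f(F)/(-41685) + h) = 1/(((½)*(129 - 162)/(-162))/(-41685) - 21660) = 1/(((½)*(-1/162)*(-33))*(-1/41685) - 21660) = 1/((11/108)*(-1/41685) - 21660) = 1/(-11/4501980 - 21660) = 1/(-97512886811/4501980) = -4501980/97512886811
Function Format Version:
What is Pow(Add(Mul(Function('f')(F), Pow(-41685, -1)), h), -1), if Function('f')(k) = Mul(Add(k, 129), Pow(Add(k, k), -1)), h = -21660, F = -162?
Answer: Rational(-4501980, 97512886811) ≈ -4.6168e-5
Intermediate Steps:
Function('f')(k) = Mul(Rational(1, 2), Pow(k, -1), Add(129, k)) (Function('f')(k) = Mul(Add(129, k), Pow(Mul(2, k), -1)) = Mul(Add(129, k), Mul(Rational(1, 2), Pow(k, -1))) = Mul(Rational(1, 2), Pow(k, -1), Add(129, k)))
Pow(Add(Mul(Function('f')(F), Pow(-41685, -1)), h), -1) = Pow(Add(Mul(Mul(Rational(1, 2), Pow(-162, -1), Add(129, -162)), Pow(-41685, -1)), -21660), -1) = Pow(Add(Mul(Mul(Rational(1, 2), Rational(-1, 162), -33), Rational(-1, 41685)), -21660), -1) = Pow(Add(Mul(Rational(11, 108), Rational(-1, 41685)), -21660), -1) = Pow(Add(Rational(-11, 4501980), -21660), -1) = Pow(Rational(-97512886811, 4501980), -1) = Rational(-4501980, 97512886811)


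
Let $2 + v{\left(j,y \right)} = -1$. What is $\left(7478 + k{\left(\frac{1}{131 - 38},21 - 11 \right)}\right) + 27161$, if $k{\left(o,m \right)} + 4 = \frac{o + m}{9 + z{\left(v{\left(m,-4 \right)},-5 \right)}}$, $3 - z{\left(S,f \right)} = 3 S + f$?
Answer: $\frac{83748361}{2418} \approx 34635.0$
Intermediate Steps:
$v{\left(j,y \right)} = -3$ ($v{\left(j,y \right)} = -2 - 1 = -3$)
$z{\left(S,f \right)} = 3 - f - 3 S$ ($z{\left(S,f \right)} = 3 - \left(3 S + f\right) = 3 - \left(f + 3 S\right) = 3 - f - 3 S$)
$k{\left(o,m \right)} = -4 + \frac{m}{26} + \frac{o}{26}$ ($k{\left(o,m \right)} = -4 + \frac{o + m}{9 - -17} = -4 + \frac{m + o}{9 + \left(3 + 5 + 9\right)} = -4 + \frac{m + o}{9 + 17} = -4 + \frac{m + o}{26} = -4 + \left(m + o\right) \frac{1}{26} = -4 + \left(\frac{m}{26} + \frac{o}{26}\right) = -4 + \frac{m}{26} + \frac{o}{26}$)
$\left(7478 + k{\left(\frac{1}{131 - 38},21 - 11 \right)}\right) + 27161 = \left(7478 + \left(-4 + \frac{21 - 11}{26} + \frac{1}{26 \left(131 - 38\right)}\right)\right) + 27161 = \left(7478 + \left(-4 + \frac{1}{26} \cdot 10 + \frac{1}{26 \cdot 93}\right)\right) + 27161 = \left(7478 + \left(-4 + \frac{5}{13} + \frac{1}{26} \cdot \frac{1}{93}\right)\right) + 27161 = \left(7478 + \left(-4 + \frac{5}{13} + \frac{1}{2418}\right)\right) + 27161 = \left(7478 - \frac{8741}{2418}\right) + 27161 = \frac{18073063}{2418} + 27161 = \frac{83748361}{2418}$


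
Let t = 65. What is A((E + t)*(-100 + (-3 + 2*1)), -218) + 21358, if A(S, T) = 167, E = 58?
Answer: 21525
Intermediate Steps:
A((E + t)*(-100 + (-3 + 2*1)), -218) + 21358 = 167 + 21358 = 21525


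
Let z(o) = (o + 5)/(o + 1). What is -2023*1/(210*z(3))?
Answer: -289/60 ≈ -4.8167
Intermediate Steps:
z(o) = (5 + o)/(1 + o)
-2023*1/(210*z(3)) = -2023*(1 + 3)/(210*(5 + 3)) = -2023/(((8/4)*(-14))*(-15)) = -2023/((((1/4)*8)*(-14))*(-15)) = -2023/((2*(-14))*(-15)) = -2023/((-28*(-15))) = -2023/420 = -2023*1/420 = -289/60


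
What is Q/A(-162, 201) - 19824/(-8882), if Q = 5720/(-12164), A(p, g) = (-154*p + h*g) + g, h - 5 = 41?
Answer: 207348244442/92901452199 ≈ 2.2319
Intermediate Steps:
h = 46 (h = 5 + 41 = 46)
A(p, g) = -154*p + 47*g (A(p, g) = (-154*p + 46*g) + g = -154*p + 47*g)
Q = -1430/3041 (Q = 5720*(-1/12164) = -1430/3041 ≈ -0.47024)
Q/A(-162, 201) - 19824/(-8882) = -1430/(3041*(-154*(-162) + 47*201)) - 19824/(-8882) = -1430/(3041*(24948 + 9447)) - 19824*(-1/8882) = -1430/3041/34395 + 9912/4441 = -1430/3041*1/34395 + 9912/4441 = -286/20919039 + 9912/4441 = 207348244442/92901452199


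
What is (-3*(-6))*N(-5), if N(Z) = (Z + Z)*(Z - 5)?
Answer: 1800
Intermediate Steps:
N(Z) = 2*Z*(-5 + Z) (N(Z) = (2*Z)*(-5 + Z) = 2*Z*(-5 + Z))
(-3*(-6))*N(-5) = (-3*(-6))*(2*(-5)*(-5 - 5)) = 18*(2*(-5)*(-10)) = 18*100 = 1800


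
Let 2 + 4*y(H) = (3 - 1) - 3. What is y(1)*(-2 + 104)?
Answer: -153/2 ≈ -76.500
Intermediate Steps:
y(H) = -¾ (y(H) = -½ + ((3 - 1) - 3)/4 = -½ + (2 - 3)/4 = -½ + (¼)*(-1) = -½ - ¼ = -¾)
y(1)*(-2 + 104) = -3*(-2 + 104)/4 = -¾*102 = -153/2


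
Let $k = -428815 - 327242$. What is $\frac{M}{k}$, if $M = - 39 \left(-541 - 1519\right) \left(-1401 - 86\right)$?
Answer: $\frac{39821860}{252019} \approx 158.01$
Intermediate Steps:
$k = -756057$ ($k = -428815 - 327242 = -756057$)
$M = -119465580$ ($M = - 39 \left(\left(-2060\right) \left(-1487\right)\right) = \left(-39\right) 3063220 = -119465580$)
$\frac{M}{k} = - \frac{119465580}{-756057} = \left(-119465580\right) \left(- \frac{1}{756057}\right) = \frac{39821860}{252019}$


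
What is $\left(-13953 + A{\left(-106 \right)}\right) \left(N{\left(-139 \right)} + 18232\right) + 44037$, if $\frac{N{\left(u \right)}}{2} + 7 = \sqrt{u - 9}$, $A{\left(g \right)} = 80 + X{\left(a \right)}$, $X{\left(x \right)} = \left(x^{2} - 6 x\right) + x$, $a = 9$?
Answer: $-252038429 - 55348 i \sqrt{37} \approx -2.5204 \cdot 10^{8} - 3.3667 \cdot 10^{5} i$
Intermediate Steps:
$X{\left(x \right)} = x^{2} - 5 x$
$A{\left(g \right)} = 116$ ($A{\left(g \right)} = 80 + 9 \left(-5 + 9\right) = 80 + 9 \cdot 4 = 80 + 36 = 116$)
$N{\left(u \right)} = -14 + 2 \sqrt{-9 + u}$ ($N{\left(u \right)} = -14 + 2 \sqrt{u - 9} = -14 + 2 \sqrt{-9 + u}$)
$\left(-13953 + A{\left(-106 \right)}\right) \left(N{\left(-139 \right)} + 18232\right) + 44037 = \left(-13953 + 116\right) \left(\left(-14 + 2 \sqrt{-9 - 139}\right) + 18232\right) + 44037 = - 13837 \left(\left(-14 + 2 \sqrt{-148}\right) + 18232\right) + 44037 = - 13837 \left(\left(-14 + 2 \cdot 2 i \sqrt{37}\right) + 18232\right) + 44037 = - 13837 \left(\left(-14 + 4 i \sqrt{37}\right) + 18232\right) + 44037 = - 13837 \left(18218 + 4 i \sqrt{37}\right) + 44037 = \left(-252082466 - 55348 i \sqrt{37}\right) + 44037 = -252038429 - 55348 i \sqrt{37}$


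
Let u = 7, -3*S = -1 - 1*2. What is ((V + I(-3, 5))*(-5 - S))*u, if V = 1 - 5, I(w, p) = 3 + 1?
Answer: 0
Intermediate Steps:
I(w, p) = 4
V = -4
S = 1 (S = -(-1 - 1*2)/3 = -(-1 - 2)/3 = -⅓*(-3) = 1)
((V + I(-3, 5))*(-5 - S))*u = ((-4 + 4)*(-5 - 1*1))*7 = (0*(-5 - 1))*7 = (0*(-6))*7 = 0*7 = 0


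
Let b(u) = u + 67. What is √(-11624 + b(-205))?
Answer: I*√11762 ≈ 108.45*I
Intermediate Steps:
b(u) = 67 + u
√(-11624 + b(-205)) = √(-11624 + (67 - 205)) = √(-11624 - 138) = √(-11762) = I*√11762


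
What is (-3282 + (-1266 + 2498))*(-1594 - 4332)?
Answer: 12148300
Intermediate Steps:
(-3282 + (-1266 + 2498))*(-1594 - 4332) = (-3282 + 1232)*(-5926) = -2050*(-5926) = 12148300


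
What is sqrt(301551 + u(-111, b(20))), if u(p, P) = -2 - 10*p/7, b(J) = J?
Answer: sqrt(14783671)/7 ≈ 549.28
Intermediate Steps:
u(p, P) = -2 - 10*p/7
sqrt(301551 + u(-111, b(20))) = sqrt(301551 + (-2 - 10/7*(-111))) = sqrt(301551 + (-2 + 1110/7)) = sqrt(301551 + 1096/7) = sqrt(2111953/7) = sqrt(14783671)/7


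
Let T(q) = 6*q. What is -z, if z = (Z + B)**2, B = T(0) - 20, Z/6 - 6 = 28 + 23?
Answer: -103684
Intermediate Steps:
Z = 342 (Z = 36 + 6*(28 + 23) = 36 + 6*51 = 36 + 306 = 342)
B = -20 (B = 6*0 - 20 = 0 - 20 = -20)
z = 103684 (z = (342 - 20)**2 = 322**2 = 103684)
-z = -1*103684 = -103684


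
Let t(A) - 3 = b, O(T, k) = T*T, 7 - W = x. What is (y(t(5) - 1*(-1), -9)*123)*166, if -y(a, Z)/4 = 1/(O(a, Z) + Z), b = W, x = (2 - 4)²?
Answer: -10209/5 ≈ -2041.8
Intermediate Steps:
x = 4 (x = (-2)² = 4)
W = 3 (W = 7 - 1*4 = 7 - 4 = 3)
O(T, k) = T²
b = 3
t(A) = 6 (t(A) = 3 + 3 = 6)
y(a, Z) = -4/(Z + a²) (y(a, Z) = -4/(a² + Z) = -4/(Z + a²))
(y(t(5) - 1*(-1), -9)*123)*166 = (-4/(-9 + (6 - 1*(-1))²)*123)*166 = (-4/(-9 + (6 + 1)²)*123)*166 = (-4/(-9 + 7²)*123)*166 = (-4/(-9 + 49)*123)*166 = (-4/40*123)*166 = (-4*1/40*123)*166 = -⅒*123*166 = -123/10*166 = -10209/5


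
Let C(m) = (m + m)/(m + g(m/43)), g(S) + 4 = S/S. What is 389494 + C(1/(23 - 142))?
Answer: 69719427/179 ≈ 3.8949e+5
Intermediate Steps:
g(S) = -3 (g(S) = -4 + S/S = -4 + 1 = -3)
C(m) = 2*m/(-3 + m) (C(m) = (m + m)/(m - 3) = (2*m)/(-3 + m) = 2*m/(-3 + m))
389494 + C(1/(23 - 142)) = 389494 + 2/((23 - 142)*(-3 + 1/(23 - 142))) = 389494 + 2/(-119*(-3 + 1/(-119))) = 389494 + 2*(-1/119)/(-3 - 1/119) = 389494 + 2*(-1/119)/(-358/119) = 389494 + 2*(-1/119)*(-119/358) = 389494 + 1/179 = 69719427/179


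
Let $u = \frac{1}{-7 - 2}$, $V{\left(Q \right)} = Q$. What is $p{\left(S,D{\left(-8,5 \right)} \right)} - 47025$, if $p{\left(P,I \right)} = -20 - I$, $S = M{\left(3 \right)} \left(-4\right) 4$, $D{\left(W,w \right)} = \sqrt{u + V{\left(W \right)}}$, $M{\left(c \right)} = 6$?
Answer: $-47045 - \frac{i \sqrt{73}}{3} \approx -47045.0 - 2.848 i$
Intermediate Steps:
$u = - \frac{1}{9}$ ($u = \frac{1}{-9} = - \frac{1}{9} \approx -0.11111$)
$D{\left(W,w \right)} = \sqrt{- \frac{1}{9} + W}$
$S = -96$ ($S = 6 \left(-4\right) 4 = \left(-24\right) 4 = -96$)
$p{\left(S,D{\left(-8,5 \right)} \right)} - 47025 = \left(-20 - \frac{\sqrt{-1 + 9 \left(-8\right)}}{3}\right) - 47025 = \left(-20 - \frac{\sqrt{-1 - 72}}{3}\right) - 47025 = \left(-20 - \frac{\sqrt{-73}}{3}\right) - 47025 = \left(-20 - \frac{i \sqrt{73}}{3}\right) - 47025 = -47045 - \frac{i \sqrt{73}}{3}$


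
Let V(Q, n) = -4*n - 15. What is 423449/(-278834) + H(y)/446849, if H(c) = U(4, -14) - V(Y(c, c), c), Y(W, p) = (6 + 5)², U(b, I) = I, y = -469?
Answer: -189740575951/124596694066 ≈ -1.5228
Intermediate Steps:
Y(W, p) = 121 (Y(W, p) = 11² = 121)
V(Q, n) = -15 - 4*n
H(c) = 1 + 4*c (H(c) = -14 - (-15 - 4*c) = -14 + (15 + 4*c) = 1 + 4*c)
423449/(-278834) + H(y)/446849 = 423449/(-278834) + (1 + 4*(-469))/446849 = 423449*(-1/278834) + (1 - 1876)*(1/446849) = -423449/278834 - 1875*1/446849 = -423449/278834 - 1875/446849 = -189740575951/124596694066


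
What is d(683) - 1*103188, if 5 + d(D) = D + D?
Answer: -101827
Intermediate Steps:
d(D) = -5 + 2*D (d(D) = -5 + (D + D) = -5 + 2*D)
d(683) - 1*103188 = (-5 + 2*683) - 1*103188 = (-5 + 1366) - 103188 = 1361 - 103188 = -101827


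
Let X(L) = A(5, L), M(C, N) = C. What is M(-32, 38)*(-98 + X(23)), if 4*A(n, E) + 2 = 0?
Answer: 3152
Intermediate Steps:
A(n, E) = -½ (A(n, E) = -½ + (¼)*0 = -½ + 0 = -½)
X(L) = -½
M(-32, 38)*(-98 + X(23)) = -32*(-98 - ½) = -32*(-197/2) = 3152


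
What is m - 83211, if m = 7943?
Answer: -75268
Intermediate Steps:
m - 83211 = 7943 - 83211 = -75268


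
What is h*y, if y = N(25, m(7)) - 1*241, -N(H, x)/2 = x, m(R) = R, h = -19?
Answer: 4845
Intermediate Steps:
N(H, x) = -2*x
y = -255 (y = -2*7 - 1*241 = -14 - 241 = -255)
h*y = -19*(-255) = 4845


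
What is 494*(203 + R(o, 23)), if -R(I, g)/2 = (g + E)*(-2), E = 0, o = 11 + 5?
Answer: 145730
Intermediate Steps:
o = 16
R(I, g) = 4*g (R(I, g) = -2*(g + 0)*(-2) = -2*g*(-2) = -(-4)*g = 4*g)
494*(203 + R(o, 23)) = 494*(203 + 4*23) = 494*(203 + 92) = 494*295 = 145730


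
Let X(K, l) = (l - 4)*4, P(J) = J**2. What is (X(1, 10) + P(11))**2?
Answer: 21025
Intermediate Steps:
X(K, l) = -16 + 4*l (X(K, l) = (-4 + l)*4 = -16 + 4*l)
(X(1, 10) + P(11))**2 = ((-16 + 4*10) + 11**2)**2 = ((-16 + 40) + 121)**2 = (24 + 121)**2 = 145**2 = 21025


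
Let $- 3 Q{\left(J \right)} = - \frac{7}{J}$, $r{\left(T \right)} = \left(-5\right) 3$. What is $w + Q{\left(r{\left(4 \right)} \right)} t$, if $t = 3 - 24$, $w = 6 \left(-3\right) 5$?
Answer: $- \frac{1301}{15} \approx -86.733$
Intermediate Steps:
$r{\left(T \right)} = -15$
$Q{\left(J \right)} = \frac{7}{3 J}$ ($Q{\left(J \right)} = - \frac{\left(-7\right) \frac{1}{J}}{3} = \frac{7}{3 J}$)
$w = -90$ ($w = \left(-18\right) 5 = -90$)
$t = -21$ ($t = 3 - 24 = -21$)
$w + Q{\left(r{\left(4 \right)} \right)} t = -90 + \frac{7}{3 \left(-15\right)} \left(-21\right) = -90 + \frac{7}{3} \left(- \frac{1}{15}\right) \left(-21\right) = -90 - - \frac{49}{15} = -90 + \frac{49}{15} = - \frac{1301}{15}$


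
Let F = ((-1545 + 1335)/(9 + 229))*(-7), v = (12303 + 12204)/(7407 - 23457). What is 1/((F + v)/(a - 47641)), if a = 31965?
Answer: -1425732200/422877 ≈ -3371.5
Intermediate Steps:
v = -8169/5350 (v = 24507/(-16050) = 24507*(-1/16050) = -8169/5350 ≈ -1.5269)
F = 105/17 (F = -210/238*(-7) = -210*1/238*(-7) = -15/17*(-7) = 105/17 ≈ 6.1765)
1/((F + v)/(a - 47641)) = 1/((105/17 - 8169/5350)/(31965 - 47641)) = 1/((422877/90950)/(-15676)) = 1/((422877/90950)*(-1/15676)) = 1/(-422877/1425732200) = -1425732200/422877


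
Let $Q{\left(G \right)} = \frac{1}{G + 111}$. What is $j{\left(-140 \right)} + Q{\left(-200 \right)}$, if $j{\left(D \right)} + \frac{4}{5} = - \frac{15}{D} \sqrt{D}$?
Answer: $- \frac{361}{445} + \frac{3 i \sqrt{35}}{14} \approx -0.81124 + 1.2677 i$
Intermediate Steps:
$Q{\left(G \right)} = \frac{1}{111 + G}$
$j{\left(D \right)} = - \frac{4}{5} - \frac{15}{\sqrt{D}}$ ($j{\left(D \right)} = - \frac{4}{5} + - \frac{15}{D} \sqrt{D} = - \frac{4}{5} - \frac{15}{\sqrt{D}}$)
$j{\left(-140 \right)} + Q{\left(-200 \right)} = \left(- \frac{4}{5} - \frac{15}{2 i \sqrt{35}}\right) + \frac{1}{111 - 200} = \left(- \frac{4}{5} - 15 \left(- \frac{i \sqrt{35}}{70}\right)\right) + \frac{1}{-89} = \left(- \frac{4}{5} + \frac{3 i \sqrt{35}}{14}\right) - \frac{1}{89} = - \frac{361}{445} + \frac{3 i \sqrt{35}}{14}$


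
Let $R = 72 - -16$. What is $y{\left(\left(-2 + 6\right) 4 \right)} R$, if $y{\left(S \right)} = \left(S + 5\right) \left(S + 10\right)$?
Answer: $48048$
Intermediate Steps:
$y{\left(S \right)} = \left(5 + S\right) \left(10 + S\right)$
$R = 88$ ($R = 72 + 16 = 88$)
$y{\left(\left(-2 + 6\right) 4 \right)} R = \left(50 + \left(\left(-2 + 6\right) 4\right)^{2} + 15 \left(-2 + 6\right) 4\right) 88 = \left(50 + \left(4 \cdot 4\right)^{2} + 15 \cdot 4 \cdot 4\right) 88 = \left(50 + 16^{2} + 15 \cdot 16\right) 88 = \left(50 + 256 + 240\right) 88 = 546 \cdot 88 = 48048$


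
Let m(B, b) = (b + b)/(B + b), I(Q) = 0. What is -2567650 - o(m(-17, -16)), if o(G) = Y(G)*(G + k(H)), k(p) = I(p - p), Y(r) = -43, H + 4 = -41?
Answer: -84731074/33 ≈ -2.5676e+6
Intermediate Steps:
H = -45 (H = -4 - 41 = -45)
m(B, b) = 2*b/(B + b) (m(B, b) = (2*b)/(B + b) = 2*b/(B + b))
k(p) = 0
o(G) = -43*G (o(G) = -43*(G + 0) = -43*G)
-2567650 - o(m(-17, -16)) = -2567650 - (-43)*2*(-16)/(-17 - 16) = -2567650 - (-43)*2*(-16)/(-33) = -2567650 - (-43)*2*(-16)*(-1/33) = -2567650 - (-43)*32/33 = -2567650 - 1*(-1376/33) = -2567650 + 1376/33 = -84731074/33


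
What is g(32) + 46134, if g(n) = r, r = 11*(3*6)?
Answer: 46332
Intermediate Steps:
r = 198 (r = 11*18 = 198)
g(n) = 198
g(32) + 46134 = 198 + 46134 = 46332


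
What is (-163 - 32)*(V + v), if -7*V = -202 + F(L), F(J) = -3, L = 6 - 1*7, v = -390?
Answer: 492375/7 ≈ 70339.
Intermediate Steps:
L = -1 (L = 6 - 7 = -1)
V = 205/7 (V = -(-202 - 3)/7 = -⅐*(-205) = 205/7 ≈ 29.286)
(-163 - 32)*(V + v) = (-163 - 32)*(205/7 - 390) = -195*(-2525/7) = 492375/7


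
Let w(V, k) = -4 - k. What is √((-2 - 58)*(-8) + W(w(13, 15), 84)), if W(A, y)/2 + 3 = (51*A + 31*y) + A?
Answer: √3706 ≈ 60.877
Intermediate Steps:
W(A, y) = -6 + 62*y + 104*A (W(A, y) = -6 + 2*((51*A + 31*y) + A) = -6 + 2*((31*y + 51*A) + A) = -6 + 2*(31*y + 52*A) = -6 + (62*y + 104*A) = -6 + 62*y + 104*A)
√((-2 - 58)*(-8) + W(w(13, 15), 84)) = √((-2 - 58)*(-8) + (-6 + 62*84 + 104*(-4 - 1*15))) = √(-60*(-8) + (-6 + 5208 + 104*(-4 - 15))) = √(480 + (-6 + 5208 + 104*(-19))) = √(480 + (-6 + 5208 - 1976)) = √(480 + 3226) = √3706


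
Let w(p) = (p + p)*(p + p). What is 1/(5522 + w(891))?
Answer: 1/3181046 ≈ 3.1436e-7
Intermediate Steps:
w(p) = 4*p² (w(p) = (2*p)*(2*p) = 4*p²)
1/(5522 + w(891)) = 1/(5522 + 4*891²) = 1/(5522 + 4*793881) = 1/(5522 + 3175524) = 1/3181046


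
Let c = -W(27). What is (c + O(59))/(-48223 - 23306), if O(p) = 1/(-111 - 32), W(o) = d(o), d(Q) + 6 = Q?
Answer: 3004/10228647 ≈ 0.00029369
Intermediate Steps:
d(Q) = -6 + Q
W(o) = -6 + o
O(p) = -1/143 (O(p) = 1/(-143) = -1/143)
c = -21 (c = -(-6 + 27) = -1*21 = -21)
(c + O(59))/(-48223 - 23306) = (-21 - 1/143)/(-48223 - 23306) = -3004/143/(-71529) = -3004/143*(-1/71529) = 3004/10228647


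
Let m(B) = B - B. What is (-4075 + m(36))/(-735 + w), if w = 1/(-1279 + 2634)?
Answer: 5521625/995924 ≈ 5.5442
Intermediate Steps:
w = 1/1355 ≈ 0.00073801
m(B) = 0
(-4075 + m(36))/(-735 + w) = (-4075 + 0)/(-735 + 1/1355) = -4075/(-995924/1355) = -4075*(-1355/995924) = 5521625/995924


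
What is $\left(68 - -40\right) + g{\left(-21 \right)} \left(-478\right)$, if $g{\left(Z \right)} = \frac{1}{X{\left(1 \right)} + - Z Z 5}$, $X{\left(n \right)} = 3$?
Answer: $\frac{119147}{1101} \approx 108.22$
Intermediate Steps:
$g{\left(Z \right)} = \frac{1}{3 - 5 Z^{2}}$ ($g{\left(Z \right)} = \frac{1}{3 + - Z Z 5} = \frac{1}{3 + - Z^{2} \cdot 5} = \frac{1}{3 - 5 Z^{2}}$)
$\left(68 - -40\right) + g{\left(-21 \right)} \left(-478\right) = \left(68 - -40\right) + - \frac{1}{-3 + 5 \left(-21\right)^{2}} \left(-478\right) = \left(68 + 40\right) + - \frac{1}{-3 + 5 \cdot 441} \left(-478\right) = 108 + - \frac{1}{-3 + 2205} \left(-478\right) = 108 + - \frac{1}{2202} \left(-478\right) = 108 + \left(-1\right) \frac{1}{2202} \left(-478\right) = 108 - - \frac{239}{1101} = 108 + \frac{239}{1101} = \frac{119147}{1101}$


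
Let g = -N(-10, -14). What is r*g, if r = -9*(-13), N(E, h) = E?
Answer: 1170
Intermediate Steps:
r = 117
g = 10 (g = -1*(-10) = 10)
r*g = 117*10 = 1170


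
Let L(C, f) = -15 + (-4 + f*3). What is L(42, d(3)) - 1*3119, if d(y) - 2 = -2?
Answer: -3138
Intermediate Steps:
d(y) = 0 (d(y) = 2 - 2 = 0)
L(C, f) = -19 + 3*f (L(C, f) = -15 + (-4 + 3*f) = -19 + 3*f)
L(42, d(3)) - 1*3119 = (-19 + 3*0) - 1*3119 = (-19 + 0) - 3119 = -19 - 3119 = -3138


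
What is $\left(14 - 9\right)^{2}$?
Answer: $25$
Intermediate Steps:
$\left(14 - 9\right)^{2} = 5^{2} = 25$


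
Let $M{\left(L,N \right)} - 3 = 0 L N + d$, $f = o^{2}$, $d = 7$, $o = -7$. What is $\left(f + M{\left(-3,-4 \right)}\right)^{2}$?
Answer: $3481$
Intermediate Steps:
$f = 49$ ($f = \left(-7\right)^{2} = 49$)
$M{\left(L,N \right)} = 10$ ($M{\left(L,N \right)} = 3 + \left(0 L N + 7\right) = 3 + \left(0 N + 7\right) = 3 + \left(0 + 7\right) = 3 + 7 = 10$)
$\left(f + M{\left(-3,-4 \right)}\right)^{2} = \left(49 + 10\right)^{2} = 59^{2} = 3481$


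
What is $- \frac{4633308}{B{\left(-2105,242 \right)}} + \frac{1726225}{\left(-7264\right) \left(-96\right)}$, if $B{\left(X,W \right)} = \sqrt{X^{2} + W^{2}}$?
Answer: $\frac{1726225}{697344} - \frac{4633308 \sqrt{4489589}}{4489589} \approx -2184.2$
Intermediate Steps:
$B{\left(X,W \right)} = \sqrt{W^{2} + X^{2}}$
$- \frac{4633308}{B{\left(-2105,242 \right)}} + \frac{1726225}{\left(-7264\right) \left(-96\right)} = - \frac{4633308}{\sqrt{242^{2} + \left(-2105\right)^{2}}} + \frac{1726225}{\left(-7264\right) \left(-96\right)} = - \frac{4633308}{\sqrt{58564 + 4431025}} + \frac{1726225}{697344} = - \frac{4633308}{\sqrt{4489589}} + 1726225 \cdot \frac{1}{697344} = - 4633308 \frac{\sqrt{4489589}}{4489589} + \frac{1726225}{697344} = - \frac{4633308 \sqrt{4489589}}{4489589} + \frac{1726225}{697344} = \frac{1726225}{697344} - \frac{4633308 \sqrt{4489589}}{4489589}$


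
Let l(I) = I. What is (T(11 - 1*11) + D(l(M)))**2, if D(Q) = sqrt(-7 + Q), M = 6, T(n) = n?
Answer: -1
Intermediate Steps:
(T(11 - 1*11) + D(l(M)))**2 = ((11 - 1*11) + sqrt(-7 + 6))**2 = ((11 - 11) + sqrt(-1))**2 = (0 + I)**2 = I**2 = -1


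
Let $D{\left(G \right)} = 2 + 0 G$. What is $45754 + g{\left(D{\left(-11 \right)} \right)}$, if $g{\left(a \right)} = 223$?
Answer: $45977$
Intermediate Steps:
$D{\left(G \right)} = 2$ ($D{\left(G \right)} = 2 + 0 = 2$)
$45754 + g{\left(D{\left(-11 \right)} \right)} = 45754 + 223 = 45977$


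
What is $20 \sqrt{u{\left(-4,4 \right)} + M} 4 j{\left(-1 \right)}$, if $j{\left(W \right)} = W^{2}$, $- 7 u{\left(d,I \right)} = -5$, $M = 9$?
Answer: $\frac{160 \sqrt{119}}{7} \approx 249.34$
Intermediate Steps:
$u{\left(d,I \right)} = \frac{5}{7}$ ($u{\left(d,I \right)} = \left(- \frac{1}{7}\right) \left(-5\right) = \frac{5}{7}$)
$20 \sqrt{u{\left(-4,4 \right)} + M} 4 j{\left(-1 \right)} = 20 \sqrt{\frac{5}{7} + 9} \cdot 4 \left(-1\right)^{2} = 20 \sqrt{\frac{68}{7}} \cdot 4 \cdot 1 = 20 \frac{2 \sqrt{119}}{7} \cdot 4 = \frac{40 \sqrt{119}}{7} \cdot 4 = \frac{160 \sqrt{119}}{7}$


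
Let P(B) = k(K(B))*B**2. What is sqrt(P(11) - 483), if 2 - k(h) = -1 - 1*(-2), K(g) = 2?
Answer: I*sqrt(362) ≈ 19.026*I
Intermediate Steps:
k(h) = 1 (k(h) = 2 - (-1 - 1*(-2)) = 2 - (-1 + 2) = 2 - 1*1 = 2 - 1 = 1)
P(B) = B**2 (P(B) = 1*B**2 = B**2)
sqrt(P(11) - 483) = sqrt(11**2 - 483) = sqrt(121 - 483) = sqrt(-362) = I*sqrt(362)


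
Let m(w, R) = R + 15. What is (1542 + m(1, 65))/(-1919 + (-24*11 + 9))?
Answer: -811/1087 ≈ -0.74609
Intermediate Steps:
m(w, R) = 15 + R
(1542 + m(1, 65))/(-1919 + (-24*11 + 9)) = (1542 + (15 + 65))/(-1919 + (-24*11 + 9)) = (1542 + 80)/(-1919 + (-264 + 9)) = 1622/(-1919 - 255) = 1622/(-2174) = 1622*(-1/2174) = -811/1087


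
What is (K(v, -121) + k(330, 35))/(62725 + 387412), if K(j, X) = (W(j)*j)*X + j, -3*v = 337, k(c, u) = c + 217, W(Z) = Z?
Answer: -13737937/4051233 ≈ -3.3911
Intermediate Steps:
k(c, u) = 217 + c
v = -337/3 (v = -1/3*337 = -337/3 ≈ -112.33)
K(j, X) = j + X*j**2 (K(j, X) = (j*j)*X + j = j**2*X + j = X*j**2 + j = j + X*j**2)
(K(v, -121) + k(330, 35))/(62725 + 387412) = (-337*(1 - 121*(-337/3))/3 + (217 + 330))/(62725 + 387412) = (-337*(1 + 40777/3)/3 + 547)/450137 = (-337/3*40780/3 + 547)*(1/450137) = (-13742860/9 + 547)*(1/450137) = -13737937/9*1/450137 = -13737937/4051233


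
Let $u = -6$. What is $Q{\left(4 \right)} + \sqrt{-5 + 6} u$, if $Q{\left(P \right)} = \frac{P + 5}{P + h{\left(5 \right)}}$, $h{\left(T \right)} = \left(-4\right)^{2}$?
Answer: $- \frac{111}{20} \approx -5.55$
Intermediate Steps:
$h{\left(T \right)} = 16$
$Q{\left(P \right)} = \frac{5 + P}{16 + P}$ ($Q{\left(P \right)} = \frac{P + 5}{P + 16} = \frac{5 + P}{16 + P}$)
$Q{\left(4 \right)} + \sqrt{-5 + 6} u = \frac{5 + 4}{16 + 4} + \sqrt{-5 + 6} \left(-6\right) = \frac{1}{20} \cdot 9 + \sqrt{1} \left(-6\right) = \frac{1}{20} \cdot 9 + 1 \left(-6\right) = \frac{9}{20} - 6 = - \frac{111}{20}$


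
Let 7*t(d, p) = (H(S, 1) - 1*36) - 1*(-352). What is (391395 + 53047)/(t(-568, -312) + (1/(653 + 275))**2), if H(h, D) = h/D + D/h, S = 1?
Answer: 2679224375296/273856519 ≈ 9783.3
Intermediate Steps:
H(h, D) = D/h + h/D
t(d, p) = 318/7 (t(d, p) = (((1/1 + 1/1) - 1*36) - 1*(-352))/7 = (((1*1 + 1*1) - 36) + 352)/7 = (((1 + 1) - 36) + 352)/7 = ((2 - 36) + 352)/7 = (-34 + 352)/7 = (1/7)*318 = 318/7)
(391395 + 53047)/(t(-568, -312) + (1/(653 + 275))**2) = (391395 + 53047)/(318/7 + (1/(653 + 275))**2) = 444442/(318/7 + (1/928)**2) = 444442/(318/7 + 1/861184) = 444442/(273856519/6028288) = 444442*(6028288/273856519) = 2679224375296/273856519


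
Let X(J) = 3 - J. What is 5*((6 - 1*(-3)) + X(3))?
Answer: 45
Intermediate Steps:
5*((6 - 1*(-3)) + X(3)) = 5*((6 - 1*(-3)) + (3 - 1*3)) = 5*((6 + 3) + (3 - 3)) = 5*(9 + 0) = 5*9 = 45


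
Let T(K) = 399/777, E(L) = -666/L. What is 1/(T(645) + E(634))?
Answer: -11729/6298 ≈ -1.8623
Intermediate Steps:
T(K) = 19/37 (T(K) = 399*(1/777) = 19/37)
1/(T(645) + E(634)) = 1/(19/37 - 666/634) = 1/(19/37 - 666*1/634) = 1/(19/37 - 333/317) = 1/(-6298/11729) = -11729/6298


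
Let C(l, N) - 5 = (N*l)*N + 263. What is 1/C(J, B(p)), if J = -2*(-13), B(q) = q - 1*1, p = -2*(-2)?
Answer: 1/502 ≈ 0.0019920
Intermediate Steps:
p = 4
B(q) = -1 + q (B(q) = q - 1 = -1 + q)
J = 26
C(l, N) = 268 + l*N² (C(l, N) = 5 + ((N*l)*N + 263) = 5 + (l*N² + 263) = 5 + (263 + l*N²) = 268 + l*N²)
1/C(J, B(p)) = 1/(268 + 26*(-1 + 4)²) = 1/(268 + 26*3²) = 1/(268 + 26*9) = 1/(268 + 234) = 1/502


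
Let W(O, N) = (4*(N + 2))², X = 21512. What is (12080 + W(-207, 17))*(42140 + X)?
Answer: 1136570112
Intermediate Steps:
W(O, N) = (8 + 4*N)² (W(O, N) = (4*(2 + N))² = (8 + 4*N)²)
(12080 + W(-207, 17))*(42140 + X) = (12080 + 16*(2 + 17)²)*(42140 + 21512) = (12080 + 16*19²)*63652 = (12080 + 16*361)*63652 = (12080 + 5776)*63652 = 17856*63652 = 1136570112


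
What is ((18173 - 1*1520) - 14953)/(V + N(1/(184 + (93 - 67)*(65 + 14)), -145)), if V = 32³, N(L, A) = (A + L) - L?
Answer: 100/1919 ≈ 0.052110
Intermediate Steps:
N(L, A) = A
V = 32768
((18173 - 1*1520) - 14953)/(V + N(1/(184 + (93 - 67)*(65 + 14)), -145)) = ((18173 - 1*1520) - 14953)/(32768 - 145) = ((18173 - 1520) - 14953)/32623 = (16653 - 14953)*(1/32623) = 1700*(1/32623) = 100/1919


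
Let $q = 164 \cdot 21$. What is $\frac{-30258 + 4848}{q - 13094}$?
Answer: $\frac{2541}{965} \approx 2.6332$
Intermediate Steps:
$q = 3444$
$\frac{-30258 + 4848}{q - 13094} = \frac{-30258 + 4848}{3444 - 13094} = - \frac{25410}{-9650} = \left(-25410\right) \left(- \frac{1}{9650}\right) = \frac{2541}{965}$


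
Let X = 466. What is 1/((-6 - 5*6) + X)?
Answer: 1/430 ≈ 0.0023256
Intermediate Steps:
1/((-6 - 5*6) + X) = 1/((-6 - 5*6) + 466) = 1/((-6 - 30) + 466) = 1/(-36 + 466) = 1/430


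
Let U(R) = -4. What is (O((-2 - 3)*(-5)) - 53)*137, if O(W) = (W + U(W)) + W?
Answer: -959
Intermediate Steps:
O(W) = -4 + 2*W (O(W) = (W - 4) + W = (-4 + W) + W = -4 + 2*W)
(O((-2 - 3)*(-5)) - 53)*137 = ((-4 + 2*((-2 - 3)*(-5))) - 53)*137 = ((-4 + 2*(-5*(-5))) - 53)*137 = ((-4 + 2*25) - 53)*137 = ((-4 + 50) - 53)*137 = (46 - 53)*137 = -7*137 = -959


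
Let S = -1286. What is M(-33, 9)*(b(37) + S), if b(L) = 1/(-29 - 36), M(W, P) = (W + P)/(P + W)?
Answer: -83591/65 ≈ -1286.0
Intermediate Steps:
M(W, P) = 1 (M(W, P) = (P + W)/(P + W) = 1)
b(L) = -1/65 (b(L) = 1/(-65) = -1/65)
M(-33, 9)*(b(37) + S) = 1*(-1/65 - 1286) = 1*(-83591/65) = -83591/65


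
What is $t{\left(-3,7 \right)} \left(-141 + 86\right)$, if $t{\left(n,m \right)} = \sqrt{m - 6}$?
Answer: $-55$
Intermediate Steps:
$t{\left(n,m \right)} = \sqrt{-6 + m}$
$t{\left(-3,7 \right)} \left(-141 + 86\right) = \sqrt{-6 + 7} \left(-141 + 86\right) = \sqrt{1} \left(-55\right) = 1 \left(-55\right) = -55$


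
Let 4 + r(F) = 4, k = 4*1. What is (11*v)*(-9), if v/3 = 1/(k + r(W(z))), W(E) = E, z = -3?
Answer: -297/4 ≈ -74.250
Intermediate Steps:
k = 4
r(F) = 0 (r(F) = -4 + 4 = 0)
v = ¾ (v = 3/(4 + 0) = 3/4 = 3*(¼) = ¾ ≈ 0.75000)
(11*v)*(-9) = (11*(¾))*(-9) = (33/4)*(-9) = -297/4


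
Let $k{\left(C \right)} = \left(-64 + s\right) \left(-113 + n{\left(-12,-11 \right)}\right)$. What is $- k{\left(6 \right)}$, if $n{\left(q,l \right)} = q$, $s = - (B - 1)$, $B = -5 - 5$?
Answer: $-6625$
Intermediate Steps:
$B = -10$
$s = 11$ ($s = - (-10 - 1) = \left(-1\right) \left(-11\right) = 11$)
$k{\left(C \right)} = 6625$ ($k{\left(C \right)} = \left(-64 + 11\right) \left(-113 - 12\right) = \left(-53\right) \left(-125\right) = 6625$)
$- k{\left(6 \right)} = \left(-1\right) 6625 = -6625$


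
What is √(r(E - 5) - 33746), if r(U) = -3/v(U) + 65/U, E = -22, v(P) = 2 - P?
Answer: 2*I*√574745577/261 ≈ 183.71*I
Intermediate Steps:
r(U) = -3/(2 - U) + 65/U
√(r(E - 5) - 33746) = √(2*(-65 + 34*(-22 - 5))/((-22 - 5)*(-2 + (-22 - 5))) - 33746) = √(2*(-65 + 34*(-27))/(-27*(-2 - 27)) - 33746) = √(2*(-1/27)*(-65 - 918)/(-29) - 33746) = √(2*(-1/27)*(-1/29)*(-983) - 33746) = √(-1966/783 - 33746) = √(-26425084/783) = 2*I*√574745577/261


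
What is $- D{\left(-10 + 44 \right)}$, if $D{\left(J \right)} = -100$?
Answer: $100$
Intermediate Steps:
$- D{\left(-10 + 44 \right)} = \left(-1\right) \left(-100\right) = 100$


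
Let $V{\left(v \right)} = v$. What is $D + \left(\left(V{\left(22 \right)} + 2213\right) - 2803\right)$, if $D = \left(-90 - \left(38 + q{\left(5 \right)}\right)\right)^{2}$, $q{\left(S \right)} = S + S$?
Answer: $18476$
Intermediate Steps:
$q{\left(S \right)} = 2 S$
$D = 19044$ ($D = \left(-90 - \left(38 + 2 \cdot 5\right)\right)^{2} = \left(-90 - 48\right)^{2} = \left(-138\right)^{2} = 19044$)
$D + \left(\left(V{\left(22 \right)} + 2213\right) - 2803\right) = 19044 + \left(\left(22 + 2213\right) - 2803\right) = 19044 + \left(2235 - 2803\right) = 19044 - 568 = 18476$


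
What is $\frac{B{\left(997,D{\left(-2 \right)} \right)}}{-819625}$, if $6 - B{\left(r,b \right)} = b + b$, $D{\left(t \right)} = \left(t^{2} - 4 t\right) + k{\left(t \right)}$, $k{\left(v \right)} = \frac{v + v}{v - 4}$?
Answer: $\frac{58}{2458875} \approx 2.3588 \cdot 10^{-5}$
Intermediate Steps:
$k{\left(v \right)} = \frac{2 v}{-4 + v}$
$D{\left(t \right)} = t^{2} - 4 t + \frac{2 t}{-4 + t}$ ($D{\left(t \right)} = \left(t^{2} - 4 t\right) + \frac{2 t}{-4 + t} = t^{2} - 4 t + \frac{2 t}{-4 + t}$)
$B{\left(r,b \right)} = 6 - 2 b$ ($B{\left(r,b \right)} = 6 - \left(b + b\right) = 6 - 2 b$)
$\frac{B{\left(997,D{\left(-2 \right)} \right)}}{-819625} = \frac{6 - 2 \left(- \frac{2 \left(2 + \left(-4 - 2\right)^{2}\right)}{-4 - 2}\right)}{-819625} = \left(6 - 2 \left(- \frac{2 \left(2 + \left(-6\right)^{2}\right)}{-6}\right)\right) \left(- \frac{1}{819625}\right) = \left(6 - 2 \left(\left(-2\right) \left(- \frac{1}{6}\right) \left(2 + 36\right)\right)\right) \left(- \frac{1}{819625}\right) = \left(6 - 2 \left(\left(-2\right) \left(- \frac{1}{6}\right) 38\right)\right) \left(- \frac{1}{819625}\right) = \left(6 - \frac{76}{3}\right) \left(- \frac{1}{819625}\right) = \left(- \frac{58}{3}\right) \left(- \frac{1}{819625}\right) = \frac{58}{2458875}$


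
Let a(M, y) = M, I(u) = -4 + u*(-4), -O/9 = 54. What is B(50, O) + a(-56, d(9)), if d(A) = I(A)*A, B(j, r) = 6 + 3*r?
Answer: -1508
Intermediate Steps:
O = -486 (O = -9*54 = -486)
I(u) = -4 - 4*u
d(A) = A*(-4 - 4*A) (d(A) = (-4 - 4*A)*A = A*(-4 - 4*A))
B(50, O) + a(-56, d(9)) = (6 + 3*(-486)) - 56 = (6 - 1458) - 56 = -1452 - 56 = -1508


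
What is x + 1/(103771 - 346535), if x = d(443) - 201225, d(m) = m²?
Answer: -1207993665/242764 ≈ -4976.0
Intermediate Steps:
x = -4976 (x = 443² - 201225 = 196249 - 201225 = -4976)
x + 1/(103771 - 346535) = -4976 + 1/(103771 - 346535) = -4976 + 1/(-242764) = -4976 - 1/242764 = -1207993665/242764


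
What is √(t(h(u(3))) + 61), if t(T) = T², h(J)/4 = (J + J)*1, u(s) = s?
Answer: 7*√13 ≈ 25.239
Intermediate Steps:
h(J) = 8*J (h(J) = 4*((J + J)*1) = 4*((2*J)*1) = 4*(2*J) = 8*J)
√(t(h(u(3))) + 61) = √((8*3)² + 61) = √(24² + 61) = √(576 + 61) = √637 = 7*√13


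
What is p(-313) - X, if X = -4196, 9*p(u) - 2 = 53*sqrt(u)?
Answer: 37766/9 + 53*I*sqrt(313)/9 ≈ 4196.2 + 104.19*I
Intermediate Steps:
p(u) = 2/9 + 53*sqrt(u)/9 (p(u) = 2/9 + (53*sqrt(u))/9 = 2/9 + 53*sqrt(u)/9)
p(-313) - X = (2/9 + 53*sqrt(-313)/9) - 1*(-4196) = (2/9 + 53*(I*sqrt(313))/9) + 4196 = (2/9 + 53*I*sqrt(313)/9) + 4196 = 37766/9 + 53*I*sqrt(313)/9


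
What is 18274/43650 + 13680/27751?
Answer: 552126887/605665575 ≈ 0.91160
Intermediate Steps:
18274/43650 + 13680/27751 = 18274*(1/43650) + 13680*(1/27751) = 9137/21825 + 13680/27751 = 552126887/605665575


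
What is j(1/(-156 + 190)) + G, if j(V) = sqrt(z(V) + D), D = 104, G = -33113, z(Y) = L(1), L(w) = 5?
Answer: -33113 + sqrt(109) ≈ -33103.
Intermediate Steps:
z(Y) = 5
j(V) = sqrt(109) (j(V) = sqrt(5 + 104) = sqrt(109))
j(1/(-156 + 190)) + G = sqrt(109) - 33113 = -33113 + sqrt(109)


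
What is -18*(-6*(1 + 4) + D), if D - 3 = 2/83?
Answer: 40302/83 ≈ 485.57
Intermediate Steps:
D = 251/83 (D = 3 + 2/83 = 251/83 ≈ 3.0241)
-18*(-6*(1 + 4) + D) = -18*(-6*(1 + 4) + 251/83) = -18*(-6*5 + 251/83) = -18*(-30 + 251/83) = -18*(-2239/83) = 40302/83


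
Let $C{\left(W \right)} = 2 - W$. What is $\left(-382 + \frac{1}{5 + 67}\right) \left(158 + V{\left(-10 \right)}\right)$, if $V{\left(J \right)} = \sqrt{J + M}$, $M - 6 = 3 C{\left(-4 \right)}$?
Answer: $- \frac{2172737}{36} - \frac{27503 \sqrt{14}}{72} \approx -61783.0$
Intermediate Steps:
$M = 24$ ($M = 6 + 3 \left(2 - -4\right) = 6 + 3 \left(2 + 4\right) = 6 + 3 \cdot 6 = 6 + 18 = 24$)
$V{\left(J \right)} = \sqrt{24 + J}$ ($V{\left(J \right)} = \sqrt{J + 24} = \sqrt{24 + J}$)
$\left(-382 + \frac{1}{5 + 67}\right) \left(158 + V{\left(-10 \right)}\right) = \left(-382 + \frac{1}{5 + 67}\right) \left(158 + \sqrt{24 - 10}\right) = \left(-382 + \frac{1}{72}\right) \left(158 + \sqrt{14}\right) = - \frac{27503 \left(158 + \sqrt{14}\right)}{72} = - \frac{2172737}{36} - \frac{27503 \sqrt{14}}{72}$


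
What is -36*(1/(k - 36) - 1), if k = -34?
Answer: 1278/35 ≈ 36.514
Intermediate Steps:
-36*(1/(k - 36) - 1) = -36*(1/(-34 - 36) - 1) = -36*(1/(-70) - 1) = -36*(-1/70 - 1) = -36*(-71/70) = 1278/35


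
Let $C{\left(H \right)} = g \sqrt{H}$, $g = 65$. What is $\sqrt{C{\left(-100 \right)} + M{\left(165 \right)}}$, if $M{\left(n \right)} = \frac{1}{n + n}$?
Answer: $\frac{\sqrt{330 + 70785000 i}}{330} \approx 18.028 + 18.028 i$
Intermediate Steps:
$C{\left(H \right)} = 65 \sqrt{H}$
$M{\left(n \right)} = \frac{1}{2 n}$
$\sqrt{C{\left(-100 \right)} + M{\left(165 \right)}} = \sqrt{65 \sqrt{-100} + \frac{1}{2 \cdot 165}} = \sqrt{65 \cdot 10 i + \frac{1}{2} \cdot \frac{1}{165}} = \sqrt{650 i + \frac{1}{330}} = \sqrt{\frac{1}{330} + 650 i}$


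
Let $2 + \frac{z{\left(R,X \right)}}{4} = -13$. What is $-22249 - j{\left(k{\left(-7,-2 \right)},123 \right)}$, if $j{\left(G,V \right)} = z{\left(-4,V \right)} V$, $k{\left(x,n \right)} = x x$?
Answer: $-14869$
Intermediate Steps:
$z{\left(R,X \right)} = -60$ ($z{\left(R,X \right)} = -8 + 4 \left(-13\right) = -8 - 52 = -60$)
$k{\left(x,n \right)} = x^{2}$
$j{\left(G,V \right)} = - 60 V$
$-22249 - j{\left(k{\left(-7,-2 \right)},123 \right)} = -22249 - \left(-60\right) 123 = -22249 - -7380 = -22249 + 7380 = -14869$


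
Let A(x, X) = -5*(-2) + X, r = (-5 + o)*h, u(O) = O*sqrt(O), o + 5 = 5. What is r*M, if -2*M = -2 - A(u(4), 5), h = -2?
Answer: 85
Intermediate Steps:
o = 0 (o = -5 + 5 = 0)
u(O) = O**(3/2)
r = 10 (r = (-5 + 0)*(-2) = -5*(-2) = 10)
A(x, X) = 10 + X
M = 17/2 (M = -(-2 - (10 + 5))/2 = -(-2 - 1*15)/2 = -(-2 - 15)/2 = -1/2*(-17) = 17/2 ≈ 8.5000)
r*M = 10*(17/2) = 85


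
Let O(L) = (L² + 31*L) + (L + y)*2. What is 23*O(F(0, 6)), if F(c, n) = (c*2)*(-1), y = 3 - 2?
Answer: 46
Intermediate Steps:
y = 1
F(c, n) = -2*c (F(c, n) = (2*c)*(-1) = -2*c)
O(L) = 2 + L² + 33*L (O(L) = (L² + 31*L) + (L + 1)*2 = (L² + 31*L) + (1 + L)*2 = (L² + 31*L) + (2 + 2*L) = 2 + L² + 33*L)
23*O(F(0, 6)) = 23*(2 + (-2*0)² + 33*(-2*0)) = 23*(2 + 0² + 33*0) = 23*(2 + 0 + 0) = 23*2 = 46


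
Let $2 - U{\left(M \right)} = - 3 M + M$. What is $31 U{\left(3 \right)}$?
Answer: $248$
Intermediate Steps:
$U{\left(M \right)} = 2 + 2 M$ ($U{\left(M \right)} = 2 - \left(- 3 M + M\right) = 2 - - 2 M = 2 + 2 M$)
$31 U{\left(3 \right)} = 31 \left(2 + 2 \cdot 3\right) = 31 \left(2 + 6\right) = 31 \cdot 8 = 248$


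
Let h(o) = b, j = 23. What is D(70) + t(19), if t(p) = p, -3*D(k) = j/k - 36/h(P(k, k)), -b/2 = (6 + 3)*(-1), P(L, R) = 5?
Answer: 1369/70 ≈ 19.557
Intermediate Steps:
b = 18 (b = -2*(6 + 3)*(-1) = -18*(-1) = -2*(-9) = 18)
h(o) = 18
D(k) = ⅔ - 23/(3*k) (D(k) = -(23/k - 36/18)/3 = -(23/k - 36*1/18)/3 = -(23/k - 2)/3 = -(-2 + 23/k)/3 = ⅔ - 23/(3*k))
D(70) + t(19) = (⅓)*(-23 + 2*70)/70 + 19 = (⅓)*(1/70)*(-23 + 140) + 19 = (⅓)*(1/70)*117 + 19 = 39/70 + 19 = 1369/70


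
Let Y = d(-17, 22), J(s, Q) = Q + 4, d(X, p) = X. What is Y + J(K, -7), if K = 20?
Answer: -20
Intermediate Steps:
J(s, Q) = 4 + Q
Y = -17
Y + J(K, -7) = -17 + (4 - 7) = -17 - 3 = -20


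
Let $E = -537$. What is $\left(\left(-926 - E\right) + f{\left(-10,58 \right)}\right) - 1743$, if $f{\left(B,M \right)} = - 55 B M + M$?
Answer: $29826$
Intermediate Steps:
$f{\left(B,M \right)} = M - 55 B M$ ($f{\left(B,M \right)} = - 55 B M + M = M - 55 B M$)
$\left(\left(-926 - E\right) + f{\left(-10,58 \right)}\right) - 1743 = \left(\left(-926 - -537\right) + 58 \left(1 - -550\right)\right) - 1743 = \left(\left(-926 + 537\right) + 58 \left(1 + 550\right)\right) - 1743 = \left(-389 + 58 \cdot 551\right) - 1743 = \left(-389 + 31958\right) - 1743 = 31569 - 1743 = 29826$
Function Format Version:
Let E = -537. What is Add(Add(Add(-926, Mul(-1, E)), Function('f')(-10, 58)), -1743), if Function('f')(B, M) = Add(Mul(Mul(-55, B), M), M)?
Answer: 29826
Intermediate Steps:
Function('f')(B, M) = Add(M, Mul(-55, B, M)) (Function('f')(B, M) = Add(Mul(-55, B, M), M) = Add(M, Mul(-55, B, M)))
Add(Add(Add(-926, Mul(-1, E)), Function('f')(-10, 58)), -1743) = Add(Add(Add(-926, Mul(-1, -537)), Mul(58, Add(1, Mul(-55, -10)))), -1743) = Add(Add(Add(-926, 537), Mul(58, Add(1, 550))), -1743) = Add(Add(-389, Mul(58, 551)), -1743) = Add(Add(-389, 31958), -1743) = Add(31569, -1743) = 29826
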